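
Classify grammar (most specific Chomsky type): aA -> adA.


LHS has context (more than one symbol) and |LHS| ≤ |RHS|
Classification: Type 1 (Context-Sensitive)


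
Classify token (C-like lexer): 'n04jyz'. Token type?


Pattern: letter/underscore followed by alphanumerics, not a keyword
Type: IDENTIFIER


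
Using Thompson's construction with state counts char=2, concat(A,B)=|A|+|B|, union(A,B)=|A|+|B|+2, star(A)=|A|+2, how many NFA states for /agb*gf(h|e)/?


Syntax tree has 7 char leaf(s), 1 union(s), 1 star(s)
chars contribute 7×2 = 14; each union adds +2; each star adds +2
Total: 14 + 2 + 2 = 18 states


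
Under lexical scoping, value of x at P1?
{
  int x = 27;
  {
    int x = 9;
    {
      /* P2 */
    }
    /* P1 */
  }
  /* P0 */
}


x declared in the same block as P1
x = 9


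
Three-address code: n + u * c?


Break into single-operator statements:
t1 = u * c
t2 = n + t1


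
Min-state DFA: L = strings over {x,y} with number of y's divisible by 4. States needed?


Track (count of y) mod 4: states 0..3, accept at 0
Minimal DFA: 4 states


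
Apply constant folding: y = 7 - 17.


7 - 17 = -10 at compile time
Optimized: y = -10


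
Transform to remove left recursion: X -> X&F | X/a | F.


Left-recursive alternatives: X&F, X/a; non-recursive: F
Introduce X': X -> FX', X' -> &FX' | /aX' | ε


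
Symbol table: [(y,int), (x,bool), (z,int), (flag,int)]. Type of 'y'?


Lookup 'y' → type int


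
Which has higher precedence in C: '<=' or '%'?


'%' is multiplicative (level 10); '<=' is relational (level 7)
Higher level binds tighter
'%' has higher precedence than '<='


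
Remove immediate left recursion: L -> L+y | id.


Left-recursive alternatives: L+y; non-recursive: id
Introduce L': L -> idL', L' -> +yL' | ε


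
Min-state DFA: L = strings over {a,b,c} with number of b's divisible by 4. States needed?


Track (count of b) mod 4: states 0..3, accept at 0
Minimal DFA: 4 states


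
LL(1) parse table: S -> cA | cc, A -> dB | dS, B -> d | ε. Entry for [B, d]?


For [B, d]: 'd' ∈ FIRST(d)
Entry: B -> d


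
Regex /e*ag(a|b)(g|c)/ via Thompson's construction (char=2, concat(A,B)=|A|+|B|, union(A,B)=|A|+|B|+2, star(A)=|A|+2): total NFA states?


Syntax tree has 7 char leaf(s), 2 union(s), 1 star(s)
chars contribute 7×2 = 14; each union adds +2; each star adds +2
Total: 14 + 4 + 2 = 20 states


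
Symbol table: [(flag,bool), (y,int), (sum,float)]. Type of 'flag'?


Lookup 'flag' → type bool


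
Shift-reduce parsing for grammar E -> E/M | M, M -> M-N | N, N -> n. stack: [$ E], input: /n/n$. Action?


shift '/' to continue E -> E/M
Action: shift


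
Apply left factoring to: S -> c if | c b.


Common prefix: 'c'
Factored: S -> c S', S' -> if | b


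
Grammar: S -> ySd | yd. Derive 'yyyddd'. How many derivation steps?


Derivation: S => ySd => yySdd => yyyddd
Steps: 3


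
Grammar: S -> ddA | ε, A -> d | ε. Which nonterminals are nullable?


A nonterminal is nullable iff some alternative derives ε (directly, or every symbol in it is nullable)
Nullable: {A, S}


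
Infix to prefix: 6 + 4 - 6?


left-to-right (same/higher precedence on left): tree is (- (+ 6 4) 6)
Prefix: - + 6 4 6


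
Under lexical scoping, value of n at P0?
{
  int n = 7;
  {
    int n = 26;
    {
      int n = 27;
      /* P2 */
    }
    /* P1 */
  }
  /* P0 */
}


n declared in the same block as P0
n = 7


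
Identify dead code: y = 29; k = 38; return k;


y is assigned but never read
Dead: 'y = 29'


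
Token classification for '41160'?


Pattern: digits only
Type: INTEGER_LITERAL


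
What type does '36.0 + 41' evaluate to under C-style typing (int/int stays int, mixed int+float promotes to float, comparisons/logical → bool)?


Operand types: float + int
Rule: mixed int/float promotes to float; int/int stays int
Result type: float


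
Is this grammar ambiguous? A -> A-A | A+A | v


'v-v+v' has two parse trees (no precedence encoded between - and +)
Ambiguous


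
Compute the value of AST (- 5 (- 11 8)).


Evaluate inner: (- 11 8) = 3
Evaluate root: (- 5 3) = 2
Result: 2


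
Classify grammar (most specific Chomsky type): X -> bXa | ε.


Single nonterminal LHS, but b^n a^n is not regular
Classification: Type 2 (Context-Free)


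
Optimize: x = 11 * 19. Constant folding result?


11 * 19 = 209 at compile time
Optimized: x = 209


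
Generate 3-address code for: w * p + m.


Break into single-operator statements:
t1 = w * p
t2 = t1 + m


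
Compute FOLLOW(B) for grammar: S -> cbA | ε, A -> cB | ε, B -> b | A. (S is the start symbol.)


$ ∈ FOLLOW(S). For each A -> αBβ: add FIRST(β)\{ε} to FOLLOW(B); if β nullable, add FOLLOW(A).
FOLLOW(B) = {$}


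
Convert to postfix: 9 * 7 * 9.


Left to right (same or higher precedence on left)
Postfix: 9 7 * 9 *


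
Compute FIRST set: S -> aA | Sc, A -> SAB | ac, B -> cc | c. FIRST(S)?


Per alternative of S: FIRST(aA) = {a}; FIRST(Sc) = {a}
FIRST(S) = {a}


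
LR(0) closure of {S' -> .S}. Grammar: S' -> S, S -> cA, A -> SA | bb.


Start: S' -> .S
For each item with dot before a nonterminal B, add B -> .γ for every B-production
Closure: [S' -> .S, S -> .cA]


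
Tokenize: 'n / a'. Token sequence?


Scan left to right, longest-match per lexeme
Tokens: ID(n), OP(/), ID(a)


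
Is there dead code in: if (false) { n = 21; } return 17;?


condition is constant false, so the whole block is unreachable
Dead: 'if (false) { n = 21; }'


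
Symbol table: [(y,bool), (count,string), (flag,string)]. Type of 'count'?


Lookup 'count' → type string


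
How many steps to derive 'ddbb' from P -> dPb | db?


Derivation: P => dPb => ddbb
Steps: 2


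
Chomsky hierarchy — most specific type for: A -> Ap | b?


Left-linear: every RHS is a terminal or one nonterminal followed by a terminal
Classification: Type 3 (Regular)


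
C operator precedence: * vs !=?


'*' is multiplicative (level 10); '!=' is equality (level 6)
Higher level binds tighter
'*' has higher precedence than '!='


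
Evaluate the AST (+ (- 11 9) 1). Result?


Evaluate inner: (- 11 9) = 2
Evaluate root: (+ 2 1) = 3
Result: 3


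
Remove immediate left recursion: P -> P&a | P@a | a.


Left-recursive alternatives: P&a, P@a; non-recursive: a
Introduce P': P -> aP', P' -> &aP' | @aP' | ε


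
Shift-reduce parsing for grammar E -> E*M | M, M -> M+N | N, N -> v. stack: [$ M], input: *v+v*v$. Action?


lookahead ∉ {+} so M won't extend; reduce E -> M
Action: reduce (E -> M)


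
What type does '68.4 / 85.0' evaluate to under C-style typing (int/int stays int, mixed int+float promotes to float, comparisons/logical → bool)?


Operand types: float / float
Rule: mixed int/float promotes to float; int/int stays int
Result type: float


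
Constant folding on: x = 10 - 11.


10 - 11 = -1 at compile time
Optimized: x = -1


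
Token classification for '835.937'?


Pattern: digits with a decimal point
Type: FLOAT_LITERAL


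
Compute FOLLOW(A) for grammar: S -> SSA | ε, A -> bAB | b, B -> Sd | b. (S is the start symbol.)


$ ∈ FOLLOW(S). For each A -> αBβ: add FIRST(β)\{ε} to FOLLOW(B); if β nullable, add FOLLOW(A).
FOLLOW(A) = {$, b, d}


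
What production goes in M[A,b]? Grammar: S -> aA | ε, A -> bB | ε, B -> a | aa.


For [A, b]: 'b' ∈ FIRST(bB)
Entry: A -> bB


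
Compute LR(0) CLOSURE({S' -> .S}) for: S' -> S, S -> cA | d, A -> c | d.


Start: S' -> .S
For each item with dot before a nonterminal B, add B -> .γ for every B-production
Closure: [S' -> .S, S -> .cA, S -> .d]


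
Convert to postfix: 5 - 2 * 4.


* has higher precedence, evaluate 2*4 first
Postfix: 5 2 4 * -


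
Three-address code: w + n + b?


Break into single-operator statements:
t1 = w + n
t2 = t1 + b


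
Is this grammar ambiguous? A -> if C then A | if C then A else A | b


dangling else: 'if C then if C then b else b' parses two ways
Ambiguous


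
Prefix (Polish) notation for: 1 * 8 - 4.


left-to-right (same/higher precedence on left): tree is (- (* 1 8) 4)
Prefix: - * 1 8 4


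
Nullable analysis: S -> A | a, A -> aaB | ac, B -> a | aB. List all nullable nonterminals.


A nonterminal is nullable iff some alternative derives ε (directly, or every symbol in it is nullable)
Nullable: {}


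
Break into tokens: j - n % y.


Scan left to right, longest-match per lexeme
Tokens: ID(j), OP(-), ID(n), OP(%), ID(y)


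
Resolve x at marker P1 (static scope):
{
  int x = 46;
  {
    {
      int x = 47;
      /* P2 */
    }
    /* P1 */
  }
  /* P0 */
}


P1's block does not declare x; resolves to the enclosing declaration at depth 0
x = 46


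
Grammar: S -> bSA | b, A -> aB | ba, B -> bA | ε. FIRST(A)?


Per alternative of A: FIRST(aB) = {a}; FIRST(ba) = {b}
FIRST(A) = {a, b}


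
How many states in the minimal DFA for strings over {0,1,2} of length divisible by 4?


Track length mod 4: states 0..3, accept at 0
Minimal DFA: 4 states


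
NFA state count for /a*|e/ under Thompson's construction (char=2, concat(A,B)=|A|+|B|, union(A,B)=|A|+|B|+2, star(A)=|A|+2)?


Syntax tree has 2 char leaf(s), 1 union(s), 1 star(s)
chars contribute 2×2 = 4; each union adds +2; each star adds +2
Total: 4 + 2 + 2 = 8 states


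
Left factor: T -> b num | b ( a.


Common prefix: 'b'
Factored: T -> b T', T' -> num | ( a


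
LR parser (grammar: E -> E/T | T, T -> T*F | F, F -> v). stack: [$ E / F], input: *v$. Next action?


'F' (not preceded by T*) is the handle for T -> F
Action: reduce (T -> F)


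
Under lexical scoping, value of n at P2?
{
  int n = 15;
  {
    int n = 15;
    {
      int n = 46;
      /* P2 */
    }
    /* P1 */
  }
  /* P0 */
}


n declared in the same block as P2
n = 46


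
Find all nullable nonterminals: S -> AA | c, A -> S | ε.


A nonterminal is nullable iff some alternative derives ε (directly, or every symbol in it is nullable)
Nullable: {A, S}


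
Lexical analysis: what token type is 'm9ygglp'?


Pattern: letter/underscore followed by alphanumerics, not a keyword
Type: IDENTIFIER


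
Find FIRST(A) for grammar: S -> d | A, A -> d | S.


Per alternative of A: FIRST(d) = {d}; FIRST(S) = {d}
FIRST(A) = {d}


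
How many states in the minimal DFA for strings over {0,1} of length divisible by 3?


Track length mod 3: states 0..2, accept at 0
Minimal DFA: 3 states


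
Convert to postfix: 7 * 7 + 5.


Left to right (same or higher precedence on left)
Postfix: 7 7 * 5 +


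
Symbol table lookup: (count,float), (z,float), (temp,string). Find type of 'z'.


Lookup 'z' → type float


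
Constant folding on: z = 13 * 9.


13 * 9 = 117 at compile time
Optimized: z = 117


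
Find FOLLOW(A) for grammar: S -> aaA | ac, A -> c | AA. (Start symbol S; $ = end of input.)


$ ∈ FOLLOW(S). For each A -> αBβ: add FIRST(β)\{ε} to FOLLOW(B); if β nullable, add FOLLOW(A).
FOLLOW(A) = {$, c}


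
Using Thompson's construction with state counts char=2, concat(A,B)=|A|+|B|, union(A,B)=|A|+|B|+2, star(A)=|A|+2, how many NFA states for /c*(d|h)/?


Syntax tree has 3 char leaf(s), 1 union(s), 1 star(s)
chars contribute 3×2 = 6; each union adds +2; each star adds +2
Total: 6 + 2 + 2 = 10 states


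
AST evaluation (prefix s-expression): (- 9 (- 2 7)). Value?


Evaluate inner: (- 2 7) = -5
Evaluate root: (- 9 -5) = 14
Result: 14


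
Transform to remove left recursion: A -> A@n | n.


Left-recursive alternatives: A@n; non-recursive: n
Introduce A': A -> nA', A' -> @nA' | ε


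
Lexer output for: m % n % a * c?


Scan left to right, longest-match per lexeme
Tokens: ID(m), OP(%), ID(n), OP(%), ID(a), OP(*), ID(c)


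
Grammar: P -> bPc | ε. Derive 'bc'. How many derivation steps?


Derivation: P => bPc => bc
Steps: 2


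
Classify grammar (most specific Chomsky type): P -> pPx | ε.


Single nonterminal LHS, but p^n x^n is not regular
Classification: Type 2 (Context-Free)


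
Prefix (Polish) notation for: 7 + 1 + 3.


left-to-right (same/higher precedence on left): tree is (+ (+ 7 1) 3)
Prefix: + + 7 1 3


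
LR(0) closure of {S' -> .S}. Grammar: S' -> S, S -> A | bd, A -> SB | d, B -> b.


Start: S' -> .S
For each item with dot before a nonterminal B, add B -> .γ for every B-production
Closure: [S' -> .S, S -> .A, S -> .bd, A -> .SB, A -> .d]


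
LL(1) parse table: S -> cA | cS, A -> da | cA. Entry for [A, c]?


For [A, c]: 'c' ∈ FIRST(cA)
Entry: A -> cA


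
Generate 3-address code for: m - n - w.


Break into single-operator statements:
t1 = m - n
t2 = t1 - w


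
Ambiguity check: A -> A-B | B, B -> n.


precedence layered via separate nonterminal B: deterministic
Unambiguous


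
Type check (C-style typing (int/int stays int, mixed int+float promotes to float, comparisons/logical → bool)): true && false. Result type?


Operand types: bool && bool
Rule: logical operators take bool operands and yield bool
Result type: bool


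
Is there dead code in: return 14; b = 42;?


statement follows a return and is unreachable
Dead: 'b = 42'


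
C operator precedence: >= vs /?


'/' is multiplicative (level 10); '>=' is relational (level 7)
Higher level binds tighter
'/' has higher precedence than '>='


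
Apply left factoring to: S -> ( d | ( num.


Common prefix: '('
Factored: S -> ( S', S' -> d | num


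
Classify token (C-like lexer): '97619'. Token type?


Pattern: digits only
Type: INTEGER_LITERAL


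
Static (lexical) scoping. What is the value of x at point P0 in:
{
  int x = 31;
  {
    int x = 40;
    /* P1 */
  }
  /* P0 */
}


x declared in the same block as P0
x = 31


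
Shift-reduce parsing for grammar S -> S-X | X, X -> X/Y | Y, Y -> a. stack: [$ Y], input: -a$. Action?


'Y' (not preceded by X/) is the handle for X -> Y
Action: reduce (X -> Y)


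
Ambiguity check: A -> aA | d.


right-linear, alternatives start with distinct terminals 'a' vs 'd': unique leftmost derivation
Unambiguous


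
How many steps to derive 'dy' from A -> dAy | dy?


Derivation: A => dy
Steps: 1


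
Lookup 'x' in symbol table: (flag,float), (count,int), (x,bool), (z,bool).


Lookup 'x' → type bool


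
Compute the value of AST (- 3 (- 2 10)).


Evaluate inner: (- 2 10) = -8
Evaluate root: (- 3 -8) = 11
Result: 11


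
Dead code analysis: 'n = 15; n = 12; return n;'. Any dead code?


first assignment to n is overwritten before any read
Dead: 'n = 15'


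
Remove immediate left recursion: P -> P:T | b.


Left-recursive alternatives: P:T; non-recursive: b
Introduce P': P -> bP', P' -> :TP' | ε


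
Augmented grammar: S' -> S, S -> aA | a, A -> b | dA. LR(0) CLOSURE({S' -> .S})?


Start: S' -> .S
For each item with dot before a nonterminal B, add B -> .γ for every B-production
Closure: [S' -> .S, S -> .aA, S -> .a]


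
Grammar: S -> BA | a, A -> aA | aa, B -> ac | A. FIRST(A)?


Per alternative of A: FIRST(aA) = {a}; FIRST(aa) = {a}
FIRST(A) = {a}


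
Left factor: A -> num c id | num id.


Common prefix: 'num'
Factored: A -> num A', A' -> c id | id


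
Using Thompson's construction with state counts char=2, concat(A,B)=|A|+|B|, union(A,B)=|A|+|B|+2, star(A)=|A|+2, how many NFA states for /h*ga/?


Syntax tree has 3 char leaf(s), 0 union(s), 1 star(s)
chars contribute 3×2 = 6; each union adds +2; each star adds +2
Total: 6 + 0 + 2 = 8 states


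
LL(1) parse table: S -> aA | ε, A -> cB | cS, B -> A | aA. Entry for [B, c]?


For [B, c]: 'c' ∈ FIRST(A)
Entry: B -> A


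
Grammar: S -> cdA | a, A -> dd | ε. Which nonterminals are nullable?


A nonterminal is nullable iff some alternative derives ε (directly, or every symbol in it is nullable)
Nullable: {A}


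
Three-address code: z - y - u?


Break into single-operator statements:
t1 = z - y
t2 = t1 - u


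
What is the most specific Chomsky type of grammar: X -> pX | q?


Right-linear: every RHS is a terminal or a terminal followed by one nonterminal
Classification: Type 3 (Regular)


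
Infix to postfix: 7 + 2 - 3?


Left to right (same or higher precedence on left)
Postfix: 7 2 + 3 -


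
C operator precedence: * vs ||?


'*' is multiplicative (level 10); '||' is logical OR (level 1)
Higher level binds tighter
'*' has higher precedence than '||'


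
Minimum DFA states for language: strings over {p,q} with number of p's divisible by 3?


Track (count of p) mod 3: states 0..2, accept at 0
Minimal DFA: 3 states


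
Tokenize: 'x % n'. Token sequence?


Scan left to right, longest-match per lexeme
Tokens: ID(x), OP(%), ID(n)


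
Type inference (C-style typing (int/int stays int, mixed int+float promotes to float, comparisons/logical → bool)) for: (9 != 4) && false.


Operand types: bool && bool
Rule: logical operators take bool operands and yield bool
Result type: bool


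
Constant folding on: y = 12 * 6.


12 * 6 = 72 at compile time
Optimized: y = 72


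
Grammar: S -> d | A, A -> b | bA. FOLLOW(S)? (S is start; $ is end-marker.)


$ ∈ FOLLOW(S). For each A -> αBβ: add FIRST(β)\{ε} to FOLLOW(B); if β nullable, add FOLLOW(A).
FOLLOW(S) = {$}


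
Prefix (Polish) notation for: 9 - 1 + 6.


left-to-right (same/higher precedence on left): tree is (+ (- 9 1) 6)
Prefix: + - 9 1 6


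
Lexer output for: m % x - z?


Scan left to right, longest-match per lexeme
Tokens: ID(m), OP(%), ID(x), OP(-), ID(z)


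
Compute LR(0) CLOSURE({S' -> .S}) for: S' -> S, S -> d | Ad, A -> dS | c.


Start: S' -> .S
For each item with dot before a nonterminal B, add B -> .γ for every B-production
Closure: [S' -> .S, S -> .d, S -> .Ad, A -> .dS, A -> .c]


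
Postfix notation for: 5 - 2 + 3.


Left to right (same or higher precedence on left)
Postfix: 5 2 - 3 +


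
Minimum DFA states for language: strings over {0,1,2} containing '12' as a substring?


KMP-style automaton: 2 progress states + 1 absorbing accept = 3
Minimal DFA: 3 states


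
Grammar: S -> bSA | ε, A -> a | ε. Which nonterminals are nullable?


A nonterminal is nullable iff some alternative derives ε (directly, or every symbol in it is nullable)
Nullable: {A, S}


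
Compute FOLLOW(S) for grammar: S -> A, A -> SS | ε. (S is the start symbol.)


$ ∈ FOLLOW(S). For each A -> αBβ: add FIRST(β)\{ε} to FOLLOW(B); if β nullable, add FOLLOW(A).
FOLLOW(S) = {$}


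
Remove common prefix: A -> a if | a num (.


Common prefix: 'a'
Factored: A -> a A', A' -> if | num (


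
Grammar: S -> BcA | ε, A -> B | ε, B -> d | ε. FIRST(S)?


Per alternative of S: FIRST(BcA) = {c, d}; FIRST(ε) = {ε}
FIRST(S) = {c, d, ε}


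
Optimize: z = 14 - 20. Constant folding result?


14 - 20 = -6 at compile time
Optimized: z = -6


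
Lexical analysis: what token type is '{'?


Pattern: delimiter/punctuation
Type: PUNCTUATION


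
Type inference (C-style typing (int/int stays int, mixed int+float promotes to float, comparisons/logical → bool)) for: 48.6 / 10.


Operand types: float / int
Rule: mixed int/float promotes to float; int/int stays int
Result type: float


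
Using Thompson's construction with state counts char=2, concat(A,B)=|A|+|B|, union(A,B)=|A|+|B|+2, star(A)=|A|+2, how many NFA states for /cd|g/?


Syntax tree has 3 char leaf(s), 1 union(s), 0 star(s)
chars contribute 3×2 = 6; each union adds +2; each star adds +2
Total: 6 + 2 + 0 = 8 states


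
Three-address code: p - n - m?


Break into single-operator statements:
t1 = p - n
t2 = t1 - m


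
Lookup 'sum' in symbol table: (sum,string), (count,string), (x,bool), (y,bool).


Lookup 'sum' → type string


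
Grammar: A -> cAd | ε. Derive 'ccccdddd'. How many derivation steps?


Derivation: A => cAd => ccAdd => cccAddd => ccccAdddd => ccccdddd
Steps: 5


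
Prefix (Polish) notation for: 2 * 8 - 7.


left-to-right (same/higher precedence on left): tree is (- (* 2 8) 7)
Prefix: - * 2 8 7


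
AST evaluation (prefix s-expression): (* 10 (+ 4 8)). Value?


Evaluate inner: (+ 4 8) = 12
Evaluate root: (* 10 12) = 120
Result: 120


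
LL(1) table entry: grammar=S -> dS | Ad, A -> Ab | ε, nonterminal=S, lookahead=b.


For [S, b]: 'b' ∈ FIRST(Ad)
Entry: S -> Ad


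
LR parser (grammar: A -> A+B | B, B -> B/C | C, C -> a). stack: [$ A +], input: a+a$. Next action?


no handle ('A+' is not any RHS); shift 'a'
Action: shift


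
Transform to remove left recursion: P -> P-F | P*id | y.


Left-recursive alternatives: P-F, P*id; non-recursive: y
Introduce P': P -> yP', P' -> -FP' | *idP' | ε


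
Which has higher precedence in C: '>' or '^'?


'>' is relational (level 7); '^' is bitwise XOR (level 4)
Higher level binds tighter
'>' has higher precedence than '^'


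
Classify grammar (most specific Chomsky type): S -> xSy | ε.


Single nonterminal LHS, but x^n y^n is not regular
Classification: Type 2 (Context-Free)


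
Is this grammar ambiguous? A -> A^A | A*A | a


'a^a*a' has two parse trees (no precedence encoded between ^ and *)
Ambiguous


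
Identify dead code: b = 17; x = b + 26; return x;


b is read by x's definition; x is returned
No dead code


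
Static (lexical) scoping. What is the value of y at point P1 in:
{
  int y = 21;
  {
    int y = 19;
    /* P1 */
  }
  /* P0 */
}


y declared in the same block as P1
y = 19


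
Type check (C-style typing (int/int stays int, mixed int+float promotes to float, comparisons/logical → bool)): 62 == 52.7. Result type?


Operand types: int == float
Rule: comparison yields bool
Result type: bool


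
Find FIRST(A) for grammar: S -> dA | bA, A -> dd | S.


Per alternative of A: FIRST(dd) = {d}; FIRST(S) = {b, d}
FIRST(A) = {b, d}


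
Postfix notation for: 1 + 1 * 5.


* has higher precedence, evaluate 1*5 first
Postfix: 1 1 5 * +


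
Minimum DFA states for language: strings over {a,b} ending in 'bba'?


Track the longest suffix of input matching a prefix of 'bba': 4 classes (prefixes of length 0..3)
Minimal DFA: 4 states


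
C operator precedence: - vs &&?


'-' is additive (level 9); '&&' is logical AND (level 2)
Higher level binds tighter
'-' has higher precedence than '&&'


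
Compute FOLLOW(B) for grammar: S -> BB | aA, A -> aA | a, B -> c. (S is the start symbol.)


$ ∈ FOLLOW(S). For each A -> αBβ: add FIRST(β)\{ε} to FOLLOW(B); if β nullable, add FOLLOW(A).
FOLLOW(B) = {$, c}


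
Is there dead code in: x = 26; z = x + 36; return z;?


x is read by z's definition; z is returned
No dead code


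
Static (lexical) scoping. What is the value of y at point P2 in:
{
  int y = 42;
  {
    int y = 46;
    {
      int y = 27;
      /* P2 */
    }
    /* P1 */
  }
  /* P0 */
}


y declared in the same block as P2
y = 27


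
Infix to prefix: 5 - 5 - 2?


left-to-right (same/higher precedence on left): tree is (- (- 5 5) 2)
Prefix: - - 5 5 2


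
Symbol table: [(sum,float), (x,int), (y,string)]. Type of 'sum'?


Lookup 'sum' → type float


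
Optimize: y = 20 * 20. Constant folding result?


20 * 20 = 400 at compile time
Optimized: y = 400


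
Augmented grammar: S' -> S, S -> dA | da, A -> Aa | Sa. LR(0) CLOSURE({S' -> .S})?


Start: S' -> .S
For each item with dot before a nonterminal B, add B -> .γ for every B-production
Closure: [S' -> .S, S -> .dA, S -> .da]


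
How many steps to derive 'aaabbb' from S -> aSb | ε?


Derivation: S => aSb => aaSbb => aaaSbbb => aaabbb
Steps: 4


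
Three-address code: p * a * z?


Break into single-operator statements:
t1 = p * a
t2 = t1 * z


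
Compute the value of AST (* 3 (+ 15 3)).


Evaluate inner: (+ 15 3) = 18
Evaluate root: (* 3 18) = 54
Result: 54


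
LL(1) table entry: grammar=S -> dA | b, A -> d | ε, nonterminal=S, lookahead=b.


For [S, b]: 'b' ∈ FIRST(b)
Entry: S -> b


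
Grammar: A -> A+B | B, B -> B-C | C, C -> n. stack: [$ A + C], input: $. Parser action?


'C' (not preceded by B-) is the handle for B -> C
Action: reduce (B -> C)


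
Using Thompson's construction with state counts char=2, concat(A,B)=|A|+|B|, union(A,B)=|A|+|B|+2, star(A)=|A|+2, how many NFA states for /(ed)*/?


Syntax tree has 2 char leaf(s), 0 union(s), 1 star(s)
chars contribute 2×2 = 4; each union adds +2; each star adds +2
Total: 4 + 0 + 2 = 6 states


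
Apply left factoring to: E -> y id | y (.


Common prefix: 'y'
Factored: E -> y E', E' -> id | (


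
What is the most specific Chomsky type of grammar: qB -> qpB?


LHS has context (more than one symbol) and |LHS| ≤ |RHS|
Classification: Type 1 (Context-Sensitive)


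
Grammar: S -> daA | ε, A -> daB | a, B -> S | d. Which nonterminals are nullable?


A nonterminal is nullable iff some alternative derives ε (directly, or every symbol in it is nullable)
Nullable: {B, S}


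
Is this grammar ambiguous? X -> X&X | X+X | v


'v&v+v' has two parse trees (no precedence encoded between & and +)
Ambiguous


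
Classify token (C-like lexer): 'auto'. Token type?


Pattern: reserved word
Type: KEYWORD


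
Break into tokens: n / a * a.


Scan left to right, longest-match per lexeme
Tokens: ID(n), OP(/), ID(a), OP(*), ID(a)


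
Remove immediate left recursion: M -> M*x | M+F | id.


Left-recursive alternatives: M*x, M+F; non-recursive: id
Introduce M': M -> idM', M' -> *xM' | +FM' | ε


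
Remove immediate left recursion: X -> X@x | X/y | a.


Left-recursive alternatives: X@x, X/y; non-recursive: a
Introduce X': X -> aX', X' -> @xX' | /yX' | ε


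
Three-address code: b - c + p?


Break into single-operator statements:
t1 = b - c
t2 = t1 + p


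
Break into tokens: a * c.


Scan left to right, longest-match per lexeme
Tokens: ID(a), OP(*), ID(c)


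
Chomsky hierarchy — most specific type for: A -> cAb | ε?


Single nonterminal LHS, but c^n b^n is not regular
Classification: Type 2 (Context-Free)


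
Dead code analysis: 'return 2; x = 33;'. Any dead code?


statement follows a return and is unreachable
Dead: 'x = 33'


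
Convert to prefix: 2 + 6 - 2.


left-to-right (same/higher precedence on left): tree is (- (+ 2 6) 2)
Prefix: - + 2 6 2


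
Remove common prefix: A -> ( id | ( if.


Common prefix: '('
Factored: A -> ( A', A' -> id | if


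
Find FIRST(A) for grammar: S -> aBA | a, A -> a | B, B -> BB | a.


Per alternative of A: FIRST(a) = {a}; FIRST(B) = {a}
FIRST(A) = {a}


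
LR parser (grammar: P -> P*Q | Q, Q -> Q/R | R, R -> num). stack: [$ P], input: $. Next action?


start symbol P on stack, input exhausted
Action: accept


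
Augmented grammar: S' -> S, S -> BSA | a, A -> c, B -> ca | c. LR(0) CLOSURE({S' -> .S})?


Start: S' -> .S
For each item with dot before a nonterminal B, add B -> .γ for every B-production
Closure: [S' -> .S, S -> .BSA, S -> .a, B -> .ca, B -> .c]


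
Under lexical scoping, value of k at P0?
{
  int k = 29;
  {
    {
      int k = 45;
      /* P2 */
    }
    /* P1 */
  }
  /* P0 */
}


k declared in the same block as P0
k = 29


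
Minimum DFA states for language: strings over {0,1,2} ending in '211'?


Track the longest suffix of input matching a prefix of '211': 4 classes (prefixes of length 0..3)
Minimal DFA: 4 states


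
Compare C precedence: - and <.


'-' is additive (level 9); '<' is relational (level 7)
Higher level binds tighter
'-' has higher precedence than '<'


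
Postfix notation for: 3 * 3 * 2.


Left to right (same or higher precedence on left)
Postfix: 3 3 * 2 *


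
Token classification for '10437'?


Pattern: digits only
Type: INTEGER_LITERAL


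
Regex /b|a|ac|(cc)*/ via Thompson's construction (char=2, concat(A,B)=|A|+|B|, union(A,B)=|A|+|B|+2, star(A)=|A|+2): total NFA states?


Syntax tree has 6 char leaf(s), 3 union(s), 1 star(s)
chars contribute 6×2 = 12; each union adds +2; each star adds +2
Total: 12 + 6 + 2 = 20 states


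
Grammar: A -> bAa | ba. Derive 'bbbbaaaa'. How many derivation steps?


Derivation: A => bAa => bbAaa => bbbAaaa => bbbbaaaa
Steps: 4


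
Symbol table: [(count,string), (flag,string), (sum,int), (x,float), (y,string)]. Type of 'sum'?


Lookup 'sum' → type int


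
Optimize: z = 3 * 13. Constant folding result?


3 * 13 = 39 at compile time
Optimized: z = 39


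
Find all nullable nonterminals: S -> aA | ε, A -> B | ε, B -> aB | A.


A nonterminal is nullable iff some alternative derives ε (directly, or every symbol in it is nullable)
Nullable: {A, B, S}


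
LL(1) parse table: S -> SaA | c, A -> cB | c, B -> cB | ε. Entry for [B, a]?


For [B, a]: ε is nullable and 'a' ∈ FOLLOW(B)
Entry: B -> ε


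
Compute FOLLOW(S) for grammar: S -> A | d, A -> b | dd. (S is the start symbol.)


$ ∈ FOLLOW(S). For each A -> αBβ: add FIRST(β)\{ε} to FOLLOW(B); if β nullable, add FOLLOW(A).
FOLLOW(S) = {$}


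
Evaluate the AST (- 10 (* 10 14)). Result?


Evaluate inner: (* 10 14) = 140
Evaluate root: (- 10 140) = -130
Result: -130


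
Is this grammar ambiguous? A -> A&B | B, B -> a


precedence layered via separate nonterminal B: deterministic
Unambiguous


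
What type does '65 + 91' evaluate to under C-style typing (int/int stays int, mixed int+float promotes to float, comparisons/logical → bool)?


Operand types: int + int
Rule: mixed int/float promotes to float; int/int stays int
Result type: int


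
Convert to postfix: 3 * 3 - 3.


Left to right (same or higher precedence on left)
Postfix: 3 3 * 3 -


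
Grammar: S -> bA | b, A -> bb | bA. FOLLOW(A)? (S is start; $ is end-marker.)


$ ∈ FOLLOW(S). For each A -> αBβ: add FIRST(β)\{ε} to FOLLOW(B); if β nullable, add FOLLOW(A).
FOLLOW(A) = {$}


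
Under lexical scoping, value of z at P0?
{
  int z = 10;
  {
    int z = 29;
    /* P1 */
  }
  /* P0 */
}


z declared in the same block as P0
z = 10


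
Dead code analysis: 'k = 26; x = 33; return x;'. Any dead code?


k is assigned but never read
Dead: 'k = 26'


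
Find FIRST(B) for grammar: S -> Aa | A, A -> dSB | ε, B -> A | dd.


Per alternative of B: FIRST(A) = {d, ε}; FIRST(dd) = {d}
FIRST(B) = {d, ε}


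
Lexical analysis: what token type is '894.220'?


Pattern: digits with a decimal point
Type: FLOAT_LITERAL


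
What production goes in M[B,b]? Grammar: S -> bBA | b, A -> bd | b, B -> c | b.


For [B, b]: 'b' ∈ FIRST(b)
Entry: B -> b


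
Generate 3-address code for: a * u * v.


Break into single-operator statements:
t1 = a * u
t2 = t1 * v


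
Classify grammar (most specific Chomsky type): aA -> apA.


LHS has context (more than one symbol) and |LHS| ≤ |RHS|
Classification: Type 1 (Context-Sensitive)


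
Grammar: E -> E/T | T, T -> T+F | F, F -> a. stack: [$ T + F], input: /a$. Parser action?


handle 'T+F' on top
Action: reduce (T -> T+F)


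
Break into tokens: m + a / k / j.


Scan left to right, longest-match per lexeme
Tokens: ID(m), OP(+), ID(a), OP(/), ID(k), OP(/), ID(j)


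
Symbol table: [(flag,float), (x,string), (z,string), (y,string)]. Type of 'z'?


Lookup 'z' → type string


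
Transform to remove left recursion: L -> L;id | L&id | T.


Left-recursive alternatives: L;id, L&id; non-recursive: T
Introduce L': L -> TL', L' -> ;idL' | &idL' | ε


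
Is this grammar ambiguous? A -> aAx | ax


balanced a^n…x^n: each string has a unique parse
Unambiguous


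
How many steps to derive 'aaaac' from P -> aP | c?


Derivation: P => aP => aaP => aaaP => aaaaP => aaaac
Steps: 5


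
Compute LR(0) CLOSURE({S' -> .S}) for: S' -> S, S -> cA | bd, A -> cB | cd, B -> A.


Start: S' -> .S
For each item with dot before a nonterminal B, add B -> .γ for every B-production
Closure: [S' -> .S, S -> .cA, S -> .bd]


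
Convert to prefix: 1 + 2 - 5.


left-to-right (same/higher precedence on left): tree is (- (+ 1 2) 5)
Prefix: - + 1 2 5


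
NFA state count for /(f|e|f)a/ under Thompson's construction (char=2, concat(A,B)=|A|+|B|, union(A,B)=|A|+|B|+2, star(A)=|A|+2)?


Syntax tree has 4 char leaf(s), 2 union(s), 0 star(s)
chars contribute 4×2 = 8; each union adds +2; each star adds +2
Total: 8 + 4 + 0 = 12 states


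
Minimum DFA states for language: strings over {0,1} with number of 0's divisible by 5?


Track (count of 0) mod 5: states 0..4, accept at 0
Minimal DFA: 5 states


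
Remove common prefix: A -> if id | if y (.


Common prefix: 'if'
Factored: A -> if A', A' -> id | y (


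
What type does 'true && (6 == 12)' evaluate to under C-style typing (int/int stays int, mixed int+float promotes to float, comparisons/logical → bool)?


Operand types: bool && bool
Rule: logical operators take bool operands and yield bool
Result type: bool


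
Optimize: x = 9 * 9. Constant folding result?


9 * 9 = 81 at compile time
Optimized: x = 81


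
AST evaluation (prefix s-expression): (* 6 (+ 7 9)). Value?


Evaluate inner: (+ 7 9) = 16
Evaluate root: (* 6 16) = 96
Result: 96


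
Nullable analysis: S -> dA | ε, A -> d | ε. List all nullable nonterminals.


A nonterminal is nullable iff some alternative derives ε (directly, or every symbol in it is nullable)
Nullable: {A, S}


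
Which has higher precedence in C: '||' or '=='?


'==' is equality (level 6); '||' is logical OR (level 1)
Higher level binds tighter
'==' has higher precedence than '||'


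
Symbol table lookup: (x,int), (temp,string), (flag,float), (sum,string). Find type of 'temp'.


Lookup 'temp' → type string


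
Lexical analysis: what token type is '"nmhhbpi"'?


Pattern: double-quoted sequence
Type: STRING_LITERAL


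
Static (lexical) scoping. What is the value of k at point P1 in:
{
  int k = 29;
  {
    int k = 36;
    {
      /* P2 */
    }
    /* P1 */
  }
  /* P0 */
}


k declared in the same block as P1
k = 36


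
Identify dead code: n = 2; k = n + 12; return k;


n is read by k's definition; k is returned
No dead code


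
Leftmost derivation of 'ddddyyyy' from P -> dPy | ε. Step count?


Derivation: P => dPy => ddPyy => dddPyyy => ddddPyyyy => ddddyyyy
Steps: 5


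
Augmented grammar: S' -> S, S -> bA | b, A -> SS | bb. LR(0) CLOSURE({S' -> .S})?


Start: S' -> .S
For each item with dot before a nonterminal B, add B -> .γ for every B-production
Closure: [S' -> .S, S -> .bA, S -> .b]


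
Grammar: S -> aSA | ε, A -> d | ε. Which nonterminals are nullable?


A nonterminal is nullable iff some alternative derives ε (directly, or every symbol in it is nullable)
Nullable: {A, S}


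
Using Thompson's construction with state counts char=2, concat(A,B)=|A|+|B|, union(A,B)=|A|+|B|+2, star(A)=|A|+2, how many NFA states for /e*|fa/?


Syntax tree has 3 char leaf(s), 1 union(s), 1 star(s)
chars contribute 3×2 = 6; each union adds +2; each star adds +2
Total: 6 + 2 + 2 = 10 states


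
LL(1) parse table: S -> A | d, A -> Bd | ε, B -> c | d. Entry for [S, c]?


For [S, c]: 'c' ∈ FIRST(A)
Entry: S -> A


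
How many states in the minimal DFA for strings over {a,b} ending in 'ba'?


Track the longest suffix of input matching a prefix of 'ba': 3 classes (prefixes of length 0..2)
Minimal DFA: 3 states


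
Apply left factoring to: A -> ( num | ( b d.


Common prefix: '('
Factored: A -> ( A', A' -> num | b d


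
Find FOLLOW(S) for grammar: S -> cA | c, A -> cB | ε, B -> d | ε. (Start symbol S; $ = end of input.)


$ ∈ FOLLOW(S). For each A -> αBβ: add FIRST(β)\{ε} to FOLLOW(B); if β nullable, add FOLLOW(A).
FOLLOW(S) = {$}


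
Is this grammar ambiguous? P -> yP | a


right-linear, alternatives start with distinct terminals 'y' vs 'a': unique leftmost derivation
Unambiguous


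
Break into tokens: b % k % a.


Scan left to right, longest-match per lexeme
Tokens: ID(b), OP(%), ID(k), OP(%), ID(a)


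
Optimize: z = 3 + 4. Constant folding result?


3 + 4 = 7 at compile time
Optimized: z = 7


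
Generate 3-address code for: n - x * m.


Break into single-operator statements:
t1 = x * m
t2 = n - t1


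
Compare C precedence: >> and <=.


'>>' is shift (level 8); '<=' is relational (level 7)
Higher level binds tighter
'>>' has higher precedence than '<='


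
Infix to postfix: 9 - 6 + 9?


Left to right (same or higher precedence on left)
Postfix: 9 6 - 9 +


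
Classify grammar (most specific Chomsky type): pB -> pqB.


LHS has context (more than one symbol) and |LHS| ≤ |RHS|
Classification: Type 1 (Context-Sensitive)


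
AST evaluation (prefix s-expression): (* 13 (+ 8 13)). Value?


Evaluate inner: (+ 8 13) = 21
Evaluate root: (* 13 21) = 273
Result: 273


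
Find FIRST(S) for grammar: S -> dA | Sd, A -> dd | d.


Per alternative of S: FIRST(dA) = {d}; FIRST(Sd) = {d}
FIRST(S) = {d}


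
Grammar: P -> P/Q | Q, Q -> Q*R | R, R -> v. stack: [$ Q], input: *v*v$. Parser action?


shift '*' to continue Q -> Q*R
Action: shift


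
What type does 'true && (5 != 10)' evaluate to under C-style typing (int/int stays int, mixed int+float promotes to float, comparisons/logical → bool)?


Operand types: bool && bool
Rule: logical operators take bool operands and yield bool
Result type: bool


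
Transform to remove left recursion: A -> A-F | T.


Left-recursive alternatives: A-F; non-recursive: T
Introduce A': A -> TA', A' -> -FA' | ε


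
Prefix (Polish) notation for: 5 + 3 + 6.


left-to-right (same/higher precedence on left): tree is (+ (+ 5 3) 6)
Prefix: + + 5 3 6


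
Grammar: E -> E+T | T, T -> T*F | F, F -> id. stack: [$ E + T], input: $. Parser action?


handle 'E+T' on top; lookahead ∈ FOLLOW(E) = {+, $}
Action: reduce (E -> E+T)


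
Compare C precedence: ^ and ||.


'^' is bitwise XOR (level 4); '||' is logical OR (level 1)
Higher level binds tighter
'^' has higher precedence than '||'


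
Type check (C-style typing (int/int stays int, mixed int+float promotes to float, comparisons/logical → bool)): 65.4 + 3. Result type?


Operand types: float + int
Rule: mixed int/float promotes to float; int/int stays int
Result type: float


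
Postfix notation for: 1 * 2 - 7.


Left to right (same or higher precedence on left)
Postfix: 1 2 * 7 -


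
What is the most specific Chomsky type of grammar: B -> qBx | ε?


Single nonterminal LHS, but q^n x^n is not regular
Classification: Type 2 (Context-Free)


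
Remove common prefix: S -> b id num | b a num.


Common prefix: 'b'
Factored: S -> b S', S' -> id num | a num


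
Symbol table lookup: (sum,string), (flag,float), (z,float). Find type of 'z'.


Lookup 'z' → type float


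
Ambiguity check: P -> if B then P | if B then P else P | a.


dangling else: 'if B then if B then a else a' parses two ways
Ambiguous


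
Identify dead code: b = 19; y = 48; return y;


b is assigned but never read
Dead: 'b = 19'


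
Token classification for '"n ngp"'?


Pattern: double-quoted sequence
Type: STRING_LITERAL


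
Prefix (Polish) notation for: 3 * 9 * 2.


left-to-right (same/higher precedence on left): tree is (* (* 3 9) 2)
Prefix: * * 3 9 2
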